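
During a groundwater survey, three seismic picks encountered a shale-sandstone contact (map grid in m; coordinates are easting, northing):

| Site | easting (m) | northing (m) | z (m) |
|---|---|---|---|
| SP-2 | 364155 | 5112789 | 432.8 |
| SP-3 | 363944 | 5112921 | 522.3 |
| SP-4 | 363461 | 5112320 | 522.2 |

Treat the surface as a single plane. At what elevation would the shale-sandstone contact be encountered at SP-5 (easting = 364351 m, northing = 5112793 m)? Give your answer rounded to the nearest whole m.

378 m

Two edge vectors: SP-2→SP-3 = (-211, 132, 89.5), SP-2→SP-4 = (-694, -469, 89.4).
Normal n = (SP-2→SP-3) × (SP-2→SP-4) = (53776.3, -43249.6, 190567).
So ∂z/∂easting = −n_x/n_z = −0.28219104 and ∂z/∂northing = −n_y/n_z = 0.22695220.
Intercept c from SP-2: 432.8 + 102761.28 − 1160358.71 = −1057164.64.
At (364351, 5112793): z = −102816.6 + 1160359.6 − 1057164.64 = 378.4 m.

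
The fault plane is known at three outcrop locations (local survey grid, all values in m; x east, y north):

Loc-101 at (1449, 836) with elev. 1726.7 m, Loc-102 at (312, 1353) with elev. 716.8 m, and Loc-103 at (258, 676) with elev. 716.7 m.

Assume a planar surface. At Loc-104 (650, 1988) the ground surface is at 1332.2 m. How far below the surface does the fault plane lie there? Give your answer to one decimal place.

369.0 m

Two edge vectors: Loc-101→Loc-102 = (-1137, 517, -1009.9), Loc-101→Loc-103 = (-1191, -160, -1010).
Normal n = (Loc-101→Loc-102) × (Loc-101→Loc-103) = (-683754, 54420.9, 797667).
So ∂z/∂x = −n_x/n_z = 0.857192 and ∂z/∂y = −n_y/n_z = −0.068225.
Intercept c from Loc-101: 1726.7 − 1242.07 + 57.04 = 541.66.
At (650, 1988): z_contact = 557.17 − 135.63 + 541.66 = 963.21 m.
Depth below ground = 1332.2 − 963.21 = 369.0 m.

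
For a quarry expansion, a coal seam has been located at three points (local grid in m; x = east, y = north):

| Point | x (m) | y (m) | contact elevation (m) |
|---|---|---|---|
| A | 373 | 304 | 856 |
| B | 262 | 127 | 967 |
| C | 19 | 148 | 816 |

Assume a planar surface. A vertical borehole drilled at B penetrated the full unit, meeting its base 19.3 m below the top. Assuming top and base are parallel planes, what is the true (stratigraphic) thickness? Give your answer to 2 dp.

12.95 m

Two edge vectors: A→B = (-111, -177, 111), A→C = (-354, -156, -40).
Normal n = (A→B) × (A→C) = (24396, -43734, -45342).
So ∂z/∂x = −n_x/n_z = 0.53804 and ∂z/∂y = −n_y/n_z = −0.96454.
|∇z| = √(a²+b²) = 1.10446, so dip δ = arctan(1.10446) = 47.84°.
True thickness = vertical thickness × cos δ = 19.3 × cos 47.84° = 12.95 m.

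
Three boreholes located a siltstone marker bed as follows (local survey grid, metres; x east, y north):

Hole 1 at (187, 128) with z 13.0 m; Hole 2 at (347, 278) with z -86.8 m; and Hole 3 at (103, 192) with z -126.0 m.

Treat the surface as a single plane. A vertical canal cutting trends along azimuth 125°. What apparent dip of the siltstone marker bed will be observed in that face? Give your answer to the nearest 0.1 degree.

52.2°

Two edge vectors: Hole 1→Hole 2 = (160, 150, -99.8), Hole 1→Hole 3 = (-84, 64, -139).
Normal n = (Hole 1→Hole 2) × (Hole 1→Hole 3) = (-14462.8, 30623.2, 22840).
So ∂z/∂x = −n_x/n_z = 0.63322 and ∂z/∂y = −n_y/n_z = −1.34077.
Unit vector along 125° is (sin 125°, cos 125°) = (0.8192, -0.5736).
Slope in that direction = a·(0.8192) + b·(-0.5736) = 1.28774.
Apparent dip = arctan|1.28774| = 52.2° (true dip is 56.0°, so apparent ≤ true as expected).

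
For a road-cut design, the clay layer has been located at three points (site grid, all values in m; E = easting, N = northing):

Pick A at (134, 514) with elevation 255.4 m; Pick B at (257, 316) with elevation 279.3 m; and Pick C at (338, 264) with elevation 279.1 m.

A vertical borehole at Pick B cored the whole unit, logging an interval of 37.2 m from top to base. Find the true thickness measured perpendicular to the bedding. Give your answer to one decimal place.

36.1 m

Let the plane be z = a·E + b·N + c.
Pick B−Pick A: 123a − 198b = 23.9;  Pick C−Pick A: 204a − 250b = 23.7.
Solving gives a = −0.13300, b = −0.20333.
|∇z| = √(a²+b²) = 0.24297, so dip δ = arctan(0.24297) = 13.66°.
True thickness = vertical thickness × cos δ = 37.2 × cos 13.66° = 36.1 m.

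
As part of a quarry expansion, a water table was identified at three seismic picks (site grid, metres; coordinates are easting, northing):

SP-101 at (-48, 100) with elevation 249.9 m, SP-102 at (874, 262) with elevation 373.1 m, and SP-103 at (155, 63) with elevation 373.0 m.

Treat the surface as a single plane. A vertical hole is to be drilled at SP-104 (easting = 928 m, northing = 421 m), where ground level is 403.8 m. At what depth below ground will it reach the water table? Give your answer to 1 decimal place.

Let the plane be z = a·easting + b·northing + c.
SP-102−SP-101: 922a + 162b = 123.2;  SP-103−SP-101: 203a − 37b = 123.1.
Solving gives a = 0.36568, b = −1.32073.
Then c = 249.9 − a·-48 − b·100 = 399.53.
At (928, 421): z_contact = 339.35 − 556.03 + 399.53 = 182.85 m.
Depth below ground = 403.8 − 182.85 = 220.9 m.

220.9 m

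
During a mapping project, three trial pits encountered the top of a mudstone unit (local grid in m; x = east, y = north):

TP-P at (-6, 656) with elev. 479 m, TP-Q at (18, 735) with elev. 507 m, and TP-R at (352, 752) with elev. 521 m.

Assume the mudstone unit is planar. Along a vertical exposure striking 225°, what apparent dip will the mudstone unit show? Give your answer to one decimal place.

14.7°

Two edge vectors: TP-P→TP-Q = (24, 79, 28), TP-P→TP-R = (358, 96, 42).
Normal n = (TP-P→TP-Q) × (TP-P→TP-R) = (630, 9016, -25978).
So ∂z/∂x = −n_x/n_z = 0.02425 and ∂z/∂y = −n_y/n_z = 0.34706.
Unit vector along 225° is (sin 225°, cos 225°) = (-0.7071, -0.7071).
Slope in that direction = a·(-0.7071) + b·(-0.7071) = −0.26256.
Apparent dip = arctan|0.26256| = 14.7° (true dip is 19.2°, so apparent ≤ true as expected).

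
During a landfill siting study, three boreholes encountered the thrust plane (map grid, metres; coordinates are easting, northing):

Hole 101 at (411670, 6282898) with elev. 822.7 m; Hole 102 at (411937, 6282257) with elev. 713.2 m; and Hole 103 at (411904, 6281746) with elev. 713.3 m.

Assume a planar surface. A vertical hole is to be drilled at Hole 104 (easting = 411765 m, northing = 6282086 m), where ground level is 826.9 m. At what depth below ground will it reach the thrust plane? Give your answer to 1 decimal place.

56.5 m

Two edge vectors: Hole 101→Hole 102 = (267, -641, -109.5), Hole 101→Hole 103 = (234, -1152, -109.4).
Normal n = (Hole 101→Hole 102) × (Hole 101→Hole 103) = (-56018.6, 3586.8, -157590).
So ∂z/∂easting = −n_x/n_z = −0.355470525 and ∂z/∂northing = −n_y/n_z = 0.022760327.
Intercept c from Hole 101: 822.7 + 146336.55 − 143000.82 = 4158.44.
At (411765, 6282086): z_contact = −146370.32 + 142982.33 + 4158.44 = 770.45 m.
Depth below ground = 826.9 − 770.45 = 56.5 m.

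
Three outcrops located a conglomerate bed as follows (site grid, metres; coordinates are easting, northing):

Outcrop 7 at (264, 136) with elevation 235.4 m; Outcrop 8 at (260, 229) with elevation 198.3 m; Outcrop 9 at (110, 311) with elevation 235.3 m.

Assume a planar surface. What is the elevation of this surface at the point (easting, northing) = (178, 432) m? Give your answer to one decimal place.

152.2 m

Two edge vectors: Outcrop 7→Outcrop 8 = (-4, 93, -37.1), Outcrop 7→Outcrop 9 = (-154, 175, -0.1).
Normal n = (Outcrop 7→Outcrop 8) × (Outcrop 7→Outcrop 9) = (6483.2, 5713, 13622).
So ∂z/∂easting = −n_x/n_z = −0.47594 and ∂z/∂northing = −n_y/n_z = −0.41940.
Intercept c from Outcrop 7: 235.4 + 125.65 + 57.04 = 418.08.
At (178, 432): z = −84.7 − 181.2 + 418.08 = 152.2 m.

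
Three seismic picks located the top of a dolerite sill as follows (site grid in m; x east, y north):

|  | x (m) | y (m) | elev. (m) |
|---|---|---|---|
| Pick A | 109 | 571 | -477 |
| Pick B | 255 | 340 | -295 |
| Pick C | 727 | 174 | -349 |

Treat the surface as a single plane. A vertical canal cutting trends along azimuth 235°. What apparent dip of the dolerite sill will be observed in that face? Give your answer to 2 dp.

Two edge vectors: Pick A→Pick B = (146, -231, 182), Pick A→Pick C = (618, -397, 128).
Normal n = (Pick A→Pick B) × (Pick A→Pick C) = (42686, 93788, 84796).
So ∂z/∂x = −n_x/n_z = −0.50340 and ∂z/∂y = −n_y/n_z = −1.10604.
Unit vector along 235° is (sin 235°, cos 235°) = (-0.8192, -0.5736).
Slope in that direction = a·(-0.8192) + b·(-0.5736) = 1.04676.
Apparent dip = arctan|1.04676| = 46.31° (true dip is 50.5°, so apparent ≤ true as expected).

46.31°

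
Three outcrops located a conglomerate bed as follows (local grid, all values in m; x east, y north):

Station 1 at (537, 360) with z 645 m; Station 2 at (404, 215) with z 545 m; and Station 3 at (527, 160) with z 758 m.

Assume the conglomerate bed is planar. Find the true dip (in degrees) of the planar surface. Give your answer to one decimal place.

Let the plane be z = a·x + b·y + c.
Station 2−Station 1: −133a − 145b = −100;  Station 3−Station 1: −10a − 200b = 113.
Solving gives a = 1.44672, b = −0.63734.
Gradient magnitude |∇z| = √(a² + b²) = √(2.09300 + 0.40620) = 1.58088.
True dip = arctan(1.58088) = 57.7°, dipping toward WNW (azimuth ≈ 294°).

57.7°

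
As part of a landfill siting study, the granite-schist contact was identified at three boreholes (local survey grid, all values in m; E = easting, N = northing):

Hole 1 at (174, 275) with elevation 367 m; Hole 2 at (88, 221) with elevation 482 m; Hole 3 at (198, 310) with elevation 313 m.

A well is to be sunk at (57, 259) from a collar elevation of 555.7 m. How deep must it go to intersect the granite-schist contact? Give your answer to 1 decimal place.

Two edge vectors: Hole 1→Hole 2 = (-86, -54, 115), Hole 1→Hole 3 = (24, 35, -54).
Normal n = (Hole 1→Hole 2) × (Hole 1→Hole 3) = (-1109, -1884, -1714).
So ∂z/∂E = −n_x/n_z = −0.64702 and ∂z/∂N = −n_y/n_z = −1.09918.
Intercept c from Hole 1: 367 + 112.58 + 302.28 = 781.86.
At (57, 259): z_contact = −36.88 − 284.69 + 781.86 = 460.29 m.
Depth below ground = 555.7 − 460.29 = 95.4 m.

95.4 m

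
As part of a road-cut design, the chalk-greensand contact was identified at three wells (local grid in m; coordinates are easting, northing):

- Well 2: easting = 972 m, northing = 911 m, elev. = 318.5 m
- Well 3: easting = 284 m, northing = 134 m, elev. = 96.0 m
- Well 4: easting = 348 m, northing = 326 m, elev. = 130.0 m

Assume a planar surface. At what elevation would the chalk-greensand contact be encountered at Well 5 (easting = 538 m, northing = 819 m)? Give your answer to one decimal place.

Let the plane be z = a·easting + b·northing + c.
Well 3−Well 2: −688a − 777b = −222.5;  Well 4−Well 2: −624a − 585b = −188.5.
Solving gives a = 0.19792, b = 0.11111.
Then c = 318.5 − a·972 − b·911 = 24.90.
At (538, 819): z = 106.5 + 91.0 + 24.90 = 222.4 m.

222.4 m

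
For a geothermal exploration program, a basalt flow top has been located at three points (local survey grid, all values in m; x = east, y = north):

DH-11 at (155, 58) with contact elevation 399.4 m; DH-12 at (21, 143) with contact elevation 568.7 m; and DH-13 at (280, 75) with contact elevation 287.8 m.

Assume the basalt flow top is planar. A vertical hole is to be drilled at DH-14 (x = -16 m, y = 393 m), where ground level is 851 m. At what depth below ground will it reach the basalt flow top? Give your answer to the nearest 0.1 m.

Two edge vectors: DH-11→DH-12 = (-134, 85, 169.3), DH-11→DH-13 = (125, 17, -111.6).
Normal n = (DH-11→DH-12) × (DH-11→DH-13) = (-12364.1, 6208.1, -12903).
So ∂z/∂x = −n_x/n_z = −0.95823 and ∂z/∂y = −n_y/n_z = 0.48114.
Intercept c from DH-11: 399.4 + 148.53 − 27.91 = 520.02.
At (-16, 393): z_contact = 15.33 + 189.09 + 520.02 = 724.44 m.
Depth below ground = 851 − 724.44 = 126.6 m.

126.6 m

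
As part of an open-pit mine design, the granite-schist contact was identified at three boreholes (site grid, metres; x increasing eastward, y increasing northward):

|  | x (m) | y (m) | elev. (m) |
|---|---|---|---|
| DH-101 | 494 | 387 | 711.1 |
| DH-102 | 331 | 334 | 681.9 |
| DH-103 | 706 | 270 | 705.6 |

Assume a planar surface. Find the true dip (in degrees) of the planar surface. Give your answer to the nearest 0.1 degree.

14.3°

Two edge vectors: DH-101→DH-102 = (-163, -53, -29.2), DH-101→DH-103 = (212, -117, -5.5).
Normal n = (DH-101→DH-102) × (DH-101→DH-103) = (-3124.9, -7086.9, 30307).
So ∂z/∂x = −n_x/n_z = 0.10311 and ∂z/∂y = −n_y/n_z = 0.23384.
Gradient magnitude |∇z| = √(a² + b²) = √(0.01063 + 0.05468) = 0.25556.
True dip = arctan(0.25556) = 14.3°, dipping toward SSW (azimuth ≈ 204°).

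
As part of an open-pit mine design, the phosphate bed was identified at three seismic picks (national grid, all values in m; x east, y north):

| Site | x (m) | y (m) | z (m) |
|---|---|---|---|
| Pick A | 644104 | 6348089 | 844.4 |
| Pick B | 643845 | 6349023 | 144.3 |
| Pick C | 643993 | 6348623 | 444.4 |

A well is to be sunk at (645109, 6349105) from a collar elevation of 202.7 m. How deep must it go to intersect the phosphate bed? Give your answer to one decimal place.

110.4 m

Let the plane be z = a·x + b·y + c.
Pick B−Pick A: −259a + 934b = −700.1;  Pick C−Pick A: −111a + 534b = −400.
Solving gives a = 0.007316932, b = −0.747542735.
Then c = 844.4 − a·644104 − b·6348089 = 4741599.35.
At (645109, 6349105): z_contact = 4720.22 − 4746227.32 + 4741599.35 = 92.25 m.
Depth below ground = 202.7 − 92.25 = 110.4 m.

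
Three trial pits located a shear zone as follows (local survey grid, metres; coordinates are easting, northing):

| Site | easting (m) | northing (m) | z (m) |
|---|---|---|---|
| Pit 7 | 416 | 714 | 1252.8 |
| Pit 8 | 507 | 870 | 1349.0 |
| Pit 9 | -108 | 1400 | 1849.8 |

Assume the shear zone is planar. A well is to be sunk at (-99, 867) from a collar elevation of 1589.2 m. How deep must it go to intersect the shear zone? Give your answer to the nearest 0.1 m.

Let the plane be z = a·easting + b·northing + c.
Pit 8−Pit 7: 91a + 156b = 96.2;  Pit 9−Pit 7: −524a + 686b = 597.
Solving gives a = −0.188242, b = 0.726474.
Then c = 1252.8 − a·416 − b·714 = 812.41.
At (-99, 867): z_contact = 18.64 + 629.85 + 812.41 = 1460.90 m.
Depth below ground = 1589.2 − 1460.90 = 128.3 m.

128.3 m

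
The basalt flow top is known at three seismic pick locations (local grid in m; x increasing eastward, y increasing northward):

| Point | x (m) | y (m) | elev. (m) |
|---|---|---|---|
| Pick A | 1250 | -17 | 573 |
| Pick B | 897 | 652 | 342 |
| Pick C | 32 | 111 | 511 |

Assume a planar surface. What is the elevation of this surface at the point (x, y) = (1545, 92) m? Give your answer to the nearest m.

Two edge vectors: Pick A→Pick B = (-353, 669, -231), Pick A→Pick C = (-1218, 128, -62).
Normal n = (Pick A→Pick B) × (Pick A→Pick C) = (-11910, 259472, 769658).
So ∂z/∂x = −n_x/n_z = 0.01547 and ∂z/∂y = −n_y/n_z = −0.33713.
Intercept c from Pick A: 573 − 19.34 − 5.73 = 547.93.
At (1545, 92): z = 23.9 − 31.0 + 547.93 = 540.8 m.

541 m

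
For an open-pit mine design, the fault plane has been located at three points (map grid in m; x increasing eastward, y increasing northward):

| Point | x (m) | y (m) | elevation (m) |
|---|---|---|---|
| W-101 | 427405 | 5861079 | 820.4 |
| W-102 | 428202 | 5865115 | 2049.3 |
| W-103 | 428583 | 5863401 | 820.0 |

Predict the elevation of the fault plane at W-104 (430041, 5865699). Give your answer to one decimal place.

532.3 m

Let the plane be z = a·x + b·y + c.
W-102−W-101: 797a + 4036b = 1228.9;  W-103−W-101: 1178a + 2322b = −0.4.
Solving gives a = −0.983244633, b = 0.498648655.
Then c = 820.4 − a·427405 − b·5861079 = −2501555.09.
At (430041, 5865699): z = −422835.5 + 2924922.9 − 2501555.09 = 532.3 m.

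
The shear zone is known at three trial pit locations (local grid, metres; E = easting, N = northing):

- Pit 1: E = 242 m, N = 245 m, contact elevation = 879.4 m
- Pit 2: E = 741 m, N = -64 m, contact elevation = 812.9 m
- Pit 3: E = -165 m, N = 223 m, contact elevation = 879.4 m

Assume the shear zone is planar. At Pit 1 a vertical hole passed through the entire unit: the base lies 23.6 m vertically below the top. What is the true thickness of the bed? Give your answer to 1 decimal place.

Two edge vectors: Pit 1→Pit 2 = (499, -309, -66.5), Pit 1→Pit 3 = (-407, -22, 0).
Normal n = (Pit 1→Pit 2) × (Pit 1→Pit 3) = (-1463, 27065.5, -136741).
So ∂z/∂E = −n_x/n_z = −0.01070 and ∂z/∂N = −n_y/n_z = 0.19793.
|∇z| = √(a²+b²) = 0.19822, so dip δ = arctan(0.19822) = 11.21°.
True thickness = vertical thickness × cos δ = 23.6 × cos 11.21° = 23.1 m.

23.1 m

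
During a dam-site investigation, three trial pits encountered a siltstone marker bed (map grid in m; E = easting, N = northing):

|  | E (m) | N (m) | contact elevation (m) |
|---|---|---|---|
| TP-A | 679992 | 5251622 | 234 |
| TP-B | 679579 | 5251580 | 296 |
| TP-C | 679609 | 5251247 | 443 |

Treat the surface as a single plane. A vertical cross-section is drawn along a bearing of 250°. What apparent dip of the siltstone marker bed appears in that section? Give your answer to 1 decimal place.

14.2°

Two edge vectors: TP-A→TP-B = (-413, -42, 62), TP-A→TP-C = (-383, -375, 209).
Normal n = (TP-A→TP-B) × (TP-A→TP-C) = (14472, 62571, 138789).
So ∂z/∂E = −n_x/n_z = −0.10427 and ∂z/∂N = −n_y/n_z = −0.45084.
Unit vector along 250° is (sin 250°, cos 250°) = (-0.9397, -0.3420).
Slope in that direction = a·(-0.9397) + b·(-0.3420) = 0.25218.
Apparent dip = arctan|0.25218| = 14.2° (true dip is 24.8°, so apparent ≤ true as expected).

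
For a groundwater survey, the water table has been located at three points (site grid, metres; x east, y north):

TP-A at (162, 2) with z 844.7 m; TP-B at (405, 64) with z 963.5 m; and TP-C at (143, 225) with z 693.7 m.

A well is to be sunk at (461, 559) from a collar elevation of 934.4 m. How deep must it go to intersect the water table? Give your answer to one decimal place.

242.5 m

Two edge vectors: TP-A→TP-B = (243, 62, 118.8), TP-A→TP-C = (-19, 223, -151).
Normal n = (TP-A→TP-B) × (TP-A→TP-C) = (-35854.4, 34435.8, 55367).
So ∂z/∂x = −n_x/n_z = 0.64758 and ∂z/∂y = −n_y/n_z = −0.62196.
Intercept c from TP-A: 844.7 − 104.91 + 1.24 = 741.04.
At (461, 559): z_contact = 298.53 − 347.67 + 741.04 = 691.90 m.
Depth below ground = 934.4 − 691.90 = 242.5 m.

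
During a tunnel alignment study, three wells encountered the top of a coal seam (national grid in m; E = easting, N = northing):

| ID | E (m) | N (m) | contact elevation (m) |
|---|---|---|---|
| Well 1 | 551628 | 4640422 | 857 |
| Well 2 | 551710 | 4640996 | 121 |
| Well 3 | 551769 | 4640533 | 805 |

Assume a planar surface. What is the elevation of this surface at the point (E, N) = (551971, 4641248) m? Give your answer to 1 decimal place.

Two edge vectors: Well 1→Well 2 = (82, 574, -736), Well 1→Well 3 = (141, 111, -52).
Normal n = (Well 1→Well 2) × (Well 1→Well 3) = (51848, -99512, -71832).
So ∂z/∂E = −n_x/n_z = 0.721795300 and ∂z/∂N = −n_y/n_z = −1.385343579.
Intercept c from Well 1: 857 − 398162.50 + 6428578.82 = 6031273.33.
At (551971, 4641248): z = 398410.1 − 6429723.1 + 6031273.33 = -39.7 m.

-39.7 m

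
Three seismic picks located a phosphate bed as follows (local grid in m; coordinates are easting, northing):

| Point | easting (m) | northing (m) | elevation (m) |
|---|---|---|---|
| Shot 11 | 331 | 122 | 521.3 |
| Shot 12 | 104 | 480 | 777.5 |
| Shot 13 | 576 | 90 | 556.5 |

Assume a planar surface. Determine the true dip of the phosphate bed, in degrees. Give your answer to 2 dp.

Two edge vectors: Shot 11→Shot 12 = (-227, 358, 256.2), Shot 11→Shot 13 = (245, -32, 35.2).
Normal n = (Shot 11→Shot 12) × (Shot 11→Shot 13) = (20800, 70759.4, -80446).
So ∂z/∂easting = −n_x/n_z = 0.25856 and ∂z/∂northing = −n_y/n_z = 0.87959.
Gradient magnitude |∇z| = √(a² + b²) = √(0.06685 + 0.77368) = 0.91680.
True dip = arctan(0.91680) = 42.51°, dipping toward SSW (azimuth ≈ 196°).

42.51°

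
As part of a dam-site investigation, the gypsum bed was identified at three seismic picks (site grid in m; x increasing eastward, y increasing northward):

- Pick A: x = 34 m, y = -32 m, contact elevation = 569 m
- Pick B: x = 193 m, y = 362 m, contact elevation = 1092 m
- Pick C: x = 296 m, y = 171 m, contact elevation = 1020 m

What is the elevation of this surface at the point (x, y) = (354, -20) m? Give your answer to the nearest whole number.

903 m

Two edge vectors: Pick A→Pick B = (159, 394, 523), Pick A→Pick C = (262, 203, 451).
Normal n = (Pick A→Pick B) × (Pick A→Pick C) = (71525, 65317, -70951).
So ∂z/∂x = −n_x/n_z = 1.00809 and ∂z/∂y = −n_y/n_z = 0.92059.
Intercept c from Pick A: 569 − 34.28 + 29.46 = 564.18.
At (354, -20): z = 356.9 − 18.4 + 564.18 = 902.6 m.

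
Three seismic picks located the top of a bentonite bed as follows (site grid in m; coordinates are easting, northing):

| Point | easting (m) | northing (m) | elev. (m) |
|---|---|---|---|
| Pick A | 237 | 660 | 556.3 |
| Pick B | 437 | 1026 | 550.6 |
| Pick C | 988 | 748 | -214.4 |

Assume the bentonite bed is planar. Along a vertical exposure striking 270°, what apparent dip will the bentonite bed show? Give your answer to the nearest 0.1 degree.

Two edge vectors: Pick A→Pick B = (200, 366, -5.7), Pick A→Pick C = (751, 88, -770.7).
Normal n = (Pick A→Pick B) × (Pick A→Pick C) = (-281574.6, 149859.3, -257266).
So ∂z/∂easting = −n_x/n_z = −1.09449 and ∂z/∂northing = −n_y/n_z = 0.58251.
Unit vector along 270° is (sin 270°, cos 270°) = (-1.0000, -0.0000).
Slope in that direction = a·(-1.0000) + b·(-0.0000) = 1.09449.
Apparent dip = arctan|1.09449| = 47.6° (true dip is 51.1°, so apparent ≤ true as expected).

47.6°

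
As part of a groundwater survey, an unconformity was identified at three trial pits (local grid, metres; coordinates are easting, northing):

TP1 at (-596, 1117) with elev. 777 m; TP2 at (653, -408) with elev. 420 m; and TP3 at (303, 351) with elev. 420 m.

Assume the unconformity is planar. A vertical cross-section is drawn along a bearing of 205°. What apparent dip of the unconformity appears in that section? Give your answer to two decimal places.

Two edge vectors: TP1→TP2 = (1249, -1525, -357), TP1→TP3 = (899, -766, -357).
Normal n = (TP1→TP2) × (TP1→TP3) = (270963, 124950, 414241).
So ∂z/∂easting = −n_x/n_z = −0.65412 and ∂z/∂northing = −n_y/n_z = −0.30164.
Unit vector along 205° is (sin 205°, cos 205°) = (-0.4226, -0.9063).
Slope in that direction = a·(-0.4226) + b·(-0.9063) = 0.54982.
Apparent dip = arctan|0.54982| = 28.80° (true dip is 35.8°, so apparent ≤ true as expected).

28.80°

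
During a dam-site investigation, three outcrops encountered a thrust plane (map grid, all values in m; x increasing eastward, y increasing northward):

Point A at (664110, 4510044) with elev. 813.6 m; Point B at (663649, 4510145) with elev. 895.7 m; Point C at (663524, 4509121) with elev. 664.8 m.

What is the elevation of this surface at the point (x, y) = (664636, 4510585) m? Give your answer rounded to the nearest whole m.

878 m

Two edge vectors: Point A→Point B = (-461, 101, 82.1), Point A→Point C = (-586, -923, -148.8).
Normal n = (Point A→Point B) × (Point A→Point C) = (60749.5, -116707.4, 484689).
So ∂z/∂x = −n_x/n_z = −0.12533707 and ∂z/∂y = −n_y/n_z = 0.24078822.
Intercept c from Point A: 813.6 + 83237.60 − 1085965.45 = −1001914.25.
At (664636, 4510585): z = −83303.5 + 1086095.7 − 1001914.25 = 877.9 m.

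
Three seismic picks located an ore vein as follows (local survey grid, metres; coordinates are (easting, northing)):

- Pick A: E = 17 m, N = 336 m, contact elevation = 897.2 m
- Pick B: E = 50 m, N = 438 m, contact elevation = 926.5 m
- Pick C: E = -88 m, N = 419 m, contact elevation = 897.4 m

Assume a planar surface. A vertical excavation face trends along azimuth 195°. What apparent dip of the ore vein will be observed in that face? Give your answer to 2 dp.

Two edge vectors: Pick A→Pick B = (33, 102, 29.3), Pick A→Pick C = (-105, 83, 0.2).
Normal n = (Pick A→Pick B) × (Pick A→Pick C) = (-2411.5, -3083.1, 13449).
So ∂z/∂E = −n_x/n_z = 0.17931 and ∂z/∂N = −n_y/n_z = 0.22924.
Unit vector along 195° is (sin 195°, cos 195°) = (-0.2588, -0.9659).
Slope in that direction = a·(-0.2588) + b·(-0.9659) = −0.26784.
Apparent dip = arctan|0.26784| = 14.99° (true dip is 16.2°, so apparent ≤ true as expected).

14.99°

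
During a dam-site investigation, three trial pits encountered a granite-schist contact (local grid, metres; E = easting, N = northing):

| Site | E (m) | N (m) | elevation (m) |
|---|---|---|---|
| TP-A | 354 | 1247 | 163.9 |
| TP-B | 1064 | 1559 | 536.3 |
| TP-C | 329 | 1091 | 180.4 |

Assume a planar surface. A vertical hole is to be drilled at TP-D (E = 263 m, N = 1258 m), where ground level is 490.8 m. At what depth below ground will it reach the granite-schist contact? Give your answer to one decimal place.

385.0 m

Let the plane be z = a·E + b·N + c.
TP-B−TP-A: 710a + 312b = 372.4;  TP-C−TP-A: −25a − 156b = 16.5.
Solving gives a = 0.614242, b = −0.204206.
Then c = 163.9 − a·354 − b·1247 = 201.10.
At (263, 1258): z_contact = 161.55 − 256.89 + 201.10 = 105.76 m.
Depth below ground = 490.8 − 105.76 = 385.0 m.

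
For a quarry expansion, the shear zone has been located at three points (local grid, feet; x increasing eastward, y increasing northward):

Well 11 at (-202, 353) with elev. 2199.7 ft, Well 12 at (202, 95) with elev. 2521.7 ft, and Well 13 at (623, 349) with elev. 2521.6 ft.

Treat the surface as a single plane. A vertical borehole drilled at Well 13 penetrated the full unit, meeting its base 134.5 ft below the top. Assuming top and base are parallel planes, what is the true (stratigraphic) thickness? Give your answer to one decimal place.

Let the plane be z = a·x + b·y + c.
Well 12−Well 11: 404a − 258b = 322;  Well 13−Well 11: 825a − 4b = 321.9.
Solving gives a = 0.38707, b = −0.64195.
|∇z| = √(a²+b²) = 0.74962, so dip δ = arctan(0.74962) = 36.86°.
True thickness = vertical thickness × cos δ = 134.5 × cos 36.86° = 107.6 ft.

107.6 ft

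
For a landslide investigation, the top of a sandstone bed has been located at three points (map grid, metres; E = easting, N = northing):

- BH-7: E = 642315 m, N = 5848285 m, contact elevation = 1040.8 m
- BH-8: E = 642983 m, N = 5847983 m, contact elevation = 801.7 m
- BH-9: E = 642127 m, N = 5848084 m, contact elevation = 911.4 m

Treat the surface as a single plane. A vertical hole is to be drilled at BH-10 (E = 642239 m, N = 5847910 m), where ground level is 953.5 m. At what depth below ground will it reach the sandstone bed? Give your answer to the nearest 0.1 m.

Two edge vectors: BH-7→BH-8 = (668, -302, -239.1), BH-7→BH-9 = (-188, -201, -129.4).
Normal n = (BH-7→BH-8) × (BH-7→BH-9) = (-8980.3, 131390, -191044).
So ∂z/∂E = −n_x/n_z = −0.047006449 and ∂z/∂N = −n_y/n_z = 0.687747325.
Intercept c from BH-7: 1040.8 + 30192.95 − 4022142.37 = −3990908.62.
At (642239, 5847910): z_contact = −30189.37 + 4021884.46 − 3990908.62 = 786.47 m.
Depth below ground = 953.5 − 786.47 = 167.0 m.

167.0 m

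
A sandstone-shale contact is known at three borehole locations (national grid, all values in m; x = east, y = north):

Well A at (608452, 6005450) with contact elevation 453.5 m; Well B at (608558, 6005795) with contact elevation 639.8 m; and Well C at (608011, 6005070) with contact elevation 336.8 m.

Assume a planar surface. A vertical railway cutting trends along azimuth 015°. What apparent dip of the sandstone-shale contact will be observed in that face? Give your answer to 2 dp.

Let the plane be z = a·x + b·y + c.
Well B−Well A: 106a + 345b = 186.3;  Well C−Well A: −441a − 380b = −116.7.
Solving gives a = −0.27294, b = 0.62386.
Unit vector along 015° is (sin 15°, cos 15°) = (0.2588, 0.9659).
Slope in that direction = a·(0.2588) + b·(0.9659) = 0.53196.
Apparent dip = arctan|0.53196| = 28.01° (true dip is 34.3°, so apparent ≤ true as expected).

28.01°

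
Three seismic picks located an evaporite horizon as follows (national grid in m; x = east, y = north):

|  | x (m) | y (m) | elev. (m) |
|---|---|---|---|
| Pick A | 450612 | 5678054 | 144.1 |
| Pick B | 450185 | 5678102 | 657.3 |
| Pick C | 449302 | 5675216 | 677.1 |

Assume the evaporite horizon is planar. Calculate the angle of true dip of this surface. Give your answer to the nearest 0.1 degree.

Two edge vectors: Pick A→Pick B = (-427, 48, 513.2), Pick A→Pick C = (-1310, -2838, 533).
Normal n = (Pick A→Pick B) × (Pick A→Pick C) = (1482045.6, -444701, 1274706).
So ∂z/∂x = −n_x/n_z = −1.16266 and ∂z/∂y = −n_y/n_z = 0.34887.
Gradient magnitude |∇z| = √(a² + b²) = √(1.35177 + 0.12171) = 1.21387.
True dip = arctan(1.21387) = 50.5°, dipping toward ESE (azimuth ≈ 107°).

50.5°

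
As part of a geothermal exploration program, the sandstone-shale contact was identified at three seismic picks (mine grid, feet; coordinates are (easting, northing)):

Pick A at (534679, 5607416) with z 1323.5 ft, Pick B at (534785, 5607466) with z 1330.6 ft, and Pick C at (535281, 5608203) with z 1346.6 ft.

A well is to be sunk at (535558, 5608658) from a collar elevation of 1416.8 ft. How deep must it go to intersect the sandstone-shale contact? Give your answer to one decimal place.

Two edge vectors: Pick A→Pick B = (106, 50, 7.1), Pick A→Pick C = (602, 787, 23.1).
Normal n = (Pick A→Pick B) × (Pick A→Pick C) = (-4432.7, 1825.6, 53322).
So ∂z/∂E = −n_x/n_z = 0.083130790 and ∂z/∂N = −n_y/n_z = −0.034237275.
Intercept c from Pick A: 1323.5 − 44448.29 + 191982.65 = 148857.86.
At (535558, 5608658): z_contact = 44521.36 − 192025.17 + 148857.86 = 1354.05 ft.
Depth below ground = 1416.8 − 1354.05 = 62.8 ft.

62.8 ft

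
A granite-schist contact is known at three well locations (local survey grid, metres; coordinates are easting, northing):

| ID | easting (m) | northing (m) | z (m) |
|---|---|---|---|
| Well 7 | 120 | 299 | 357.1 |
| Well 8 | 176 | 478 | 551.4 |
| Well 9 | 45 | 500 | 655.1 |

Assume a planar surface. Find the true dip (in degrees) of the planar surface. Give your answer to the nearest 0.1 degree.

54.3°

Let the plane be z = a·easting + b·northing + c.
Well 8−Well 7: 56a + 179b = 194.3;  Well 9−Well 7: −75a + 201b = 298.
Solving gives a = −0.57889, b = 1.26658.
Gradient magnitude |∇z| = √(a² + b²) = √(0.33512 + 1.60423) = 1.39260.
True dip = arctan(1.39260) = 54.3°, dipping toward SSE (azimuth ≈ 155°).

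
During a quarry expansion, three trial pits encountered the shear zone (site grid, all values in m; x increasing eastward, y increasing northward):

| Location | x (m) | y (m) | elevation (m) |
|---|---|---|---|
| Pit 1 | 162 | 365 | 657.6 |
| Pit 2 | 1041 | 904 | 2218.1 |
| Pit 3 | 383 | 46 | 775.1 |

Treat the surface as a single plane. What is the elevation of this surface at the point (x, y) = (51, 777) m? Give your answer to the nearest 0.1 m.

Two edge vectors: Pit 1→Pit 2 = (879, 539, 1560.5), Pit 1→Pit 3 = (221, -319, 117.5).
Normal n = (Pit 1→Pit 2) × (Pit 1→Pit 3) = (561132, 241588, -399520).
So ∂z/∂x = −n_x/n_z = 1.404515 and ∂z/∂y = −n_y/n_z = 0.604696.
Intercept c from Pit 1: 657.6 − 227.53 − 220.71 = 209.35.
At (51, 777): z = 71.6 + 469.8 + 209.35 = 750.8 m.

750.8 m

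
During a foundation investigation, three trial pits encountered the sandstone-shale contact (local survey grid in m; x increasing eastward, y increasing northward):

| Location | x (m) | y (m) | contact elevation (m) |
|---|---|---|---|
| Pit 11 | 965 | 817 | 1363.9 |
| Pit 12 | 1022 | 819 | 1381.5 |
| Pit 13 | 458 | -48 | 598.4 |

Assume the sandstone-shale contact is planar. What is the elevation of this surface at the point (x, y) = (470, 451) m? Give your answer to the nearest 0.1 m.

960.5 m

Two edge vectors: Pit 11→Pit 12 = (57, 2, 17.6), Pit 11→Pit 13 = (-507, -865, -765.5).
Normal n = (Pit 11→Pit 12) × (Pit 11→Pit 13) = (13693, 34710.3, -48291).
So ∂z/∂x = −n_x/n_z = 0.283552 and ∂z/∂y = −n_y/n_z = 0.718774.
Intercept c from Pit 11: 1363.9 − 273.63 − 587.24 = 503.03.
At (470, 451): z = 133.3 + 324.2 + 503.03 = 960.5 m.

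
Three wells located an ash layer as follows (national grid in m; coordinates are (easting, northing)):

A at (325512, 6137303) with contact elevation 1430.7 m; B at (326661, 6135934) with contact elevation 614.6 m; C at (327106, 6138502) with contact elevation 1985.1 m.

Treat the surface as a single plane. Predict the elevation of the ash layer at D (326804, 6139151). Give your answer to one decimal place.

2357.0 m

Let the plane be z = a·E + b·N + c.
B−A: 1149a − 1369b = −816.1;  C−A: 1594a + 1199b = 554.4.
Solving gives a = −0.061668638, b = 0.544370150.
Then c = 1430.7 − a·325512 − b·6137303 = −3319459.97.
At (326804, 6139151): z = −20153.6 + 3341970.5 − 3319459.97 = 2357.0 m.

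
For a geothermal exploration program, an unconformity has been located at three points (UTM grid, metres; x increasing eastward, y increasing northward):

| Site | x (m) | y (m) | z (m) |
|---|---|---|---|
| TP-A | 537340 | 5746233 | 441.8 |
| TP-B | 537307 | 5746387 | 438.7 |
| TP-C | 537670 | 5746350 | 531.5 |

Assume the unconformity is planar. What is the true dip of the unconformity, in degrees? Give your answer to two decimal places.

Let the plane be z = a·x + b·y + c.
TP-B−TP-A: −33a + 154b = −3.1;  TP-C−TP-A: 330a + 117b = 89.7.
Solving gives a = 0.25926, b = 0.03543.
Gradient magnitude |∇z| = √(a² + b²) = √(0.06721 + 0.00125) = 0.26167.
True dip = arctan(0.26167) = 14.66°, dipping toward W (azimuth ≈ 262°).

14.66°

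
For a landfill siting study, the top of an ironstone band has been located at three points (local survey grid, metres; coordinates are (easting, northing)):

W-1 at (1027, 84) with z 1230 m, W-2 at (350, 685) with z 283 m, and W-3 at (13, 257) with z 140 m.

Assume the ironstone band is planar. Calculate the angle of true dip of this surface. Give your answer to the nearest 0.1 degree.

47.6°

Two edge vectors: W-1→W-2 = (-677, 601, -947), W-1→W-3 = (-1014, 173, -1090).
Normal n = (W-1→W-2) × (W-1→W-3) = (-491259, 222328, 492293).
So ∂z/∂E = −n_x/n_z = 0.99790 and ∂z/∂N = −n_y/n_z = −0.45162.
Gradient magnitude |∇z| = √(a² + b²) = √(0.99580 + 0.20396) = 1.09534.
True dip = arctan(1.09534) = 47.6°, dipping toward WNW (azimuth ≈ 294°).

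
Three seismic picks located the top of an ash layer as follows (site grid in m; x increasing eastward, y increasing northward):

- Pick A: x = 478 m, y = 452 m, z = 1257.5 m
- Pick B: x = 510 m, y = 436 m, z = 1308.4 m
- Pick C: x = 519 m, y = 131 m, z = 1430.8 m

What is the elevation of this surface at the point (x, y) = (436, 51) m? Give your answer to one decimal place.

Two edge vectors: Pick A→Pick B = (32, -16, 50.9), Pick A→Pick C = (41, -321, 173.3).
Normal n = (Pick A→Pick B) × (Pick A→Pick C) = (13566.1, -3458.7, -9616).
So ∂z/∂x = −n_x/n_z = 1.41078 and ∂z/∂y = −n_y/n_z = −0.35968.
Intercept c from Pick A: 1257.5 − 674.35 + 162.58 = 745.72.
At (436, 51): z = 615.1 − 18.3 + 745.72 = 1342.5 m.

1342.5 m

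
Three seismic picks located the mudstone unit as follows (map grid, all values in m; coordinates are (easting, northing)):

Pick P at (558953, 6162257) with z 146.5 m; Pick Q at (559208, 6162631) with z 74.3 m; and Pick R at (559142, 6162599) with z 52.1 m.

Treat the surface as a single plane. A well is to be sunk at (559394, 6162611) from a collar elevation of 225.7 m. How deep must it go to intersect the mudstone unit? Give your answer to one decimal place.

Let the plane be z = a·E + b·N + c.
Pick Q−Pick P: 255a + 374b = −72.2;  Pick R−Pick P: 189a + 342b = −94.4.
Solving gives a = 0.642290002, b = −0.630973130.
Then c = 146.5 − a·558953 − b·6162257 = 3529355.16.
At (559394, 6162611): z_contact = 359293.17 − 3888441.95 + 3529355.16 = 206.39 m.
Depth below ground = 225.7 − 206.39 = 19.3 m.

19.3 m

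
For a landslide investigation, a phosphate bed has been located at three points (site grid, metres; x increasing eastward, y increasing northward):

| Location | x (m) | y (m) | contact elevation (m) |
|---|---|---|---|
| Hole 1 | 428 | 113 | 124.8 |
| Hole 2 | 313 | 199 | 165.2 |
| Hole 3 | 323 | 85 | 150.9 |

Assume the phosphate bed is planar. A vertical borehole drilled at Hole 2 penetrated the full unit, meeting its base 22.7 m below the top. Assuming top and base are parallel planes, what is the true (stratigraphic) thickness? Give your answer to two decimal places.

21.78 m

Let the plane be z = a·x + b·y + c.
Hole 2−Hole 1: −115a + 86b = 40.4;  Hole 3−Hole 1: −105a − 28b = 26.1.
Solving gives a = −0.27558, b = 0.10127.
|∇z| = √(a²+b²) = 0.29359, so dip δ = arctan(0.29359) = 16.36°.
True thickness = vertical thickness × cos δ = 22.7 × cos 16.36° = 21.78 m.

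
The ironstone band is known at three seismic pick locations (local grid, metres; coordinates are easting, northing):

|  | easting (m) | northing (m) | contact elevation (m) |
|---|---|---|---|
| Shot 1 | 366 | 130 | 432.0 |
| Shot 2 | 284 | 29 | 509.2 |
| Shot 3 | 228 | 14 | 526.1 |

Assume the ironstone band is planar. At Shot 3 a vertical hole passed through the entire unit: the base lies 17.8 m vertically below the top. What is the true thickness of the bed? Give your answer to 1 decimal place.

14.8 m

Let the plane be z = a·easting + b·northing + c.
Shot 2−Shot 1: −82a − 101b = 77.2;  Shot 3−Shot 1: −138a − 116b = 94.1.
Solving gives a = −0.12402, b = −0.66367.
|∇z| = √(a²+b²) = 0.67516, so dip δ = arctan(0.67516) = 34.03°.
True thickness = vertical thickness × cos δ = 17.8 × cos 34.03° = 14.8 m.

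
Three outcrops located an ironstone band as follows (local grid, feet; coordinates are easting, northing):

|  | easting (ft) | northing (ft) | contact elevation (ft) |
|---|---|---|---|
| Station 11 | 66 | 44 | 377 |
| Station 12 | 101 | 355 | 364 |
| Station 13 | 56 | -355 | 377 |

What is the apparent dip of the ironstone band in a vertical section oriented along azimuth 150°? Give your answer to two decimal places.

Two edge vectors: Station 11→Station 12 = (35, 311, -13), Station 11→Station 13 = (-10, -399, 0).
Normal n = (Station 11→Station 12) × (Station 11→Station 13) = (-5187, 130, -10855).
So ∂z/∂easting = −n_x/n_z = −0.47784 and ∂z/∂northing = −n_y/n_z = 0.01198.
Unit vector along 150° is (sin 150°, cos 150°) = (0.5000, -0.8660).
Slope in that direction = a·(0.5000) + b·(-0.8660) = −0.24929.
Apparent dip = arctan|0.24929| = 14.00° (true dip is 25.5°, so apparent ≤ true as expected).

14.00°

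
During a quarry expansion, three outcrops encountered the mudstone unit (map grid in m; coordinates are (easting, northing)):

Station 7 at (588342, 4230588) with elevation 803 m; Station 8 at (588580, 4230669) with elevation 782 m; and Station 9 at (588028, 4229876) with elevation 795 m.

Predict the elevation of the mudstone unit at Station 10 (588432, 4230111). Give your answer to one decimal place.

Two edge vectors: Station 7→Station 8 = (238, 81, -21), Station 7→Station 9 = (-314, -712, -8).
Normal n = (Station 7→Station 8) × (Station 7→Station 9) = (-15600, 8498, -144022).
So ∂z/∂E = −n_x/n_z = −0.108316785 and ∂z/∂N = −n_y/n_z = 0.059004874.
Intercept c from Station 7: 803 + 63727.31 − 249625.31 = −185095.00.
At (588432, 4230111): z = −63737.1 + 249597.2 − 185095.00 = 765.1 m.

765.1 m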